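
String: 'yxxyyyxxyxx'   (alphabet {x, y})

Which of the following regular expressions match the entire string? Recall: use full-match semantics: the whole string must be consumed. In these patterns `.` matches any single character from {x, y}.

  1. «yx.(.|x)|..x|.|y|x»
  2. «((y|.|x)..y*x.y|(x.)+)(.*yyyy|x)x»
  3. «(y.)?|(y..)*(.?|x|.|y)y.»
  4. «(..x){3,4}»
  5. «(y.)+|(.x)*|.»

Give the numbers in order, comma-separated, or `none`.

1 → no match
2 → match
3 → no match
4 → no match
5 → no match

2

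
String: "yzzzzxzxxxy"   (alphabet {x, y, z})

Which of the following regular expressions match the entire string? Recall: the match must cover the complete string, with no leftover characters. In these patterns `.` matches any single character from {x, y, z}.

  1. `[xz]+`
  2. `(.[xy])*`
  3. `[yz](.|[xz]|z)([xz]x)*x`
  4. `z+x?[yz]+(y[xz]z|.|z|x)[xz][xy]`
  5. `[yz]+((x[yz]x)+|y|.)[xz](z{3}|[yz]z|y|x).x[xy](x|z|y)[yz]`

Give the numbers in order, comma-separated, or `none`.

1 → no match
2 → no match
3 → no match — must end with "x"
4 → no match — must start with "z"
5 → match

5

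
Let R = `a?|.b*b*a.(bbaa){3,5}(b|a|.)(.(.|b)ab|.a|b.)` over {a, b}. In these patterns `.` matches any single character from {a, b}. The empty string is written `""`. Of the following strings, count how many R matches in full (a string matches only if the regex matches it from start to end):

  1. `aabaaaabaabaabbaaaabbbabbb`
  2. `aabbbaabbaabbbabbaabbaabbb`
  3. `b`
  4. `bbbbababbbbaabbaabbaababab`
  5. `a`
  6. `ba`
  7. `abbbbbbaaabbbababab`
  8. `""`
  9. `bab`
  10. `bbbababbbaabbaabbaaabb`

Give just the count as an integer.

1 → no match
2 → no match
3. `b` → no match
4 → no match
5. `a` → match
6. `ba` → no match
7 → no match
8. `""` → match
9. `bab` → no match
10 → no match
Total matched: 2

2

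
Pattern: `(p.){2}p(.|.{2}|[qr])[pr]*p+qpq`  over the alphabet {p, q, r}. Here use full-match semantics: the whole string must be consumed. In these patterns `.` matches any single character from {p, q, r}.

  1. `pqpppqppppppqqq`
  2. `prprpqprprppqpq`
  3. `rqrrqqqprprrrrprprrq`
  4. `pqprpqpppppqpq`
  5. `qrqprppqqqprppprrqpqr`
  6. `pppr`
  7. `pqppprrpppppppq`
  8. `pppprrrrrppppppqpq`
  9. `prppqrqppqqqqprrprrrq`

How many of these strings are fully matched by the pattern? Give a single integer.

2

1 → no match — must end with `pqpq`
2 → match
3 → no match — must start with `p`
4 → match
5 → no match — must start with `p`
6 → no match — must end with `pqpq`
7 → no match — must end with `pqpq`
8 → no match
9 → no match — must end with `pqpq`
Total matched: 2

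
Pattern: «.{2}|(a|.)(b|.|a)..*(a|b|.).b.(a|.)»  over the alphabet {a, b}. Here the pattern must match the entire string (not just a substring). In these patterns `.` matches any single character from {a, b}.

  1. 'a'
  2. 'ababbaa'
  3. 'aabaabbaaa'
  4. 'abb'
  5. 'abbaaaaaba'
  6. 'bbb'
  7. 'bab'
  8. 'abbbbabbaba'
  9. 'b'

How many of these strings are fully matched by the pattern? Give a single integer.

0

1 → no match
2 → no match
3 → no match
4 → no match
5 → no match
6 → no match
7 → no match
8 → no match
9 → no match
Total matched: 0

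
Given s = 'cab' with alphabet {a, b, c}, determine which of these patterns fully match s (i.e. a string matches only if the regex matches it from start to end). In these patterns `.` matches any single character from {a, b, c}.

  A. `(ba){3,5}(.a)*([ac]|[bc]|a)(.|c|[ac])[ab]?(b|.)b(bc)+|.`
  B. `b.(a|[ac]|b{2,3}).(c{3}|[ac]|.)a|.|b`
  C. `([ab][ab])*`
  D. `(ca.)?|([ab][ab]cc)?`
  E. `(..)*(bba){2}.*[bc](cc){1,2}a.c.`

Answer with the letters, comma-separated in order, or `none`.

D

A → no match
B → no match
C → no match
D → match
E → no match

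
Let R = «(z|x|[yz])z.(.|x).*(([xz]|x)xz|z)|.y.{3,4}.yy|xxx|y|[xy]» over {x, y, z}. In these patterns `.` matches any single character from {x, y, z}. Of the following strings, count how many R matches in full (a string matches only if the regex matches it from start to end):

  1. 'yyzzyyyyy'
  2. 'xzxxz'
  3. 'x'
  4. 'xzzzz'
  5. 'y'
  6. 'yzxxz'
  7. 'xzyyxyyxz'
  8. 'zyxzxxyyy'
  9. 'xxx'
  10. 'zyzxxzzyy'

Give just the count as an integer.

10

1 → match
2 → match
3 → match
4 → match
5 → match
6 → match
7 → match
8 → match
9 → match
10 → match
Total matched: 10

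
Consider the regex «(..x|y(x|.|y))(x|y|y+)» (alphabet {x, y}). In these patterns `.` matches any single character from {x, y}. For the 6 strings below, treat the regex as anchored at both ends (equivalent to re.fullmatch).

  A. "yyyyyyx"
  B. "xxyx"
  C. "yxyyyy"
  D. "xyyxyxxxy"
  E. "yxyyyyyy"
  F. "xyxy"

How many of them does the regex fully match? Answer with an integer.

A → no match
B → no match
C → match
D → no match
E → match
F → match
Total matched: 3

3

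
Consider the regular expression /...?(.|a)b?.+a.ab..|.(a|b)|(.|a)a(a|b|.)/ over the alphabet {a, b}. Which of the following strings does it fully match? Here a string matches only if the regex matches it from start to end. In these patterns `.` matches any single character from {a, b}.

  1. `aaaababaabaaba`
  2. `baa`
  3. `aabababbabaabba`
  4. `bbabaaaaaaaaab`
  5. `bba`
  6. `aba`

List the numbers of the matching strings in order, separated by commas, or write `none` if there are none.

2

1 → no match
2 → match
3 → no match
4 → no match
5 → no match
6 → no match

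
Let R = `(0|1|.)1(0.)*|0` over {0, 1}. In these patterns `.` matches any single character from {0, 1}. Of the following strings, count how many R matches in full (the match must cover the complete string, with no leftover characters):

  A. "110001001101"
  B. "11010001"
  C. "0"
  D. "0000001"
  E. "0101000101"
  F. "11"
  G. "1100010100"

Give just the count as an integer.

A. "110001001101" → no match
B. "11010001" → match
C. "0" → match
D. "0000001" → no match
E. "0101000101" → match
F. "11" → match
G. "1100010100" → match
Total matched: 5

5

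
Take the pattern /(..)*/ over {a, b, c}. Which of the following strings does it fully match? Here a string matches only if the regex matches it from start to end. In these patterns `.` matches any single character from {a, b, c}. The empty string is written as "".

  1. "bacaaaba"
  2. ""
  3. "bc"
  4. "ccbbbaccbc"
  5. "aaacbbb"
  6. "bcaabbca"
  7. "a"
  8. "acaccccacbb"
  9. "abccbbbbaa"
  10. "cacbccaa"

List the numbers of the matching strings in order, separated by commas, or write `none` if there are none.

1 → match
2 → match
3 → match
4 → match
5 → no match
6 → match
7 → no match
8 → no match
9 → match
10 → match

1, 2, 3, 4, 6, 9, 10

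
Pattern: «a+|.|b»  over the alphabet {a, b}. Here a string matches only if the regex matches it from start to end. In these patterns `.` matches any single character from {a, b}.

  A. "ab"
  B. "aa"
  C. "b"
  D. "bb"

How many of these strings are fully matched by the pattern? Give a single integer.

2

A → no match
B → match
C → match
D → no match
Total matched: 2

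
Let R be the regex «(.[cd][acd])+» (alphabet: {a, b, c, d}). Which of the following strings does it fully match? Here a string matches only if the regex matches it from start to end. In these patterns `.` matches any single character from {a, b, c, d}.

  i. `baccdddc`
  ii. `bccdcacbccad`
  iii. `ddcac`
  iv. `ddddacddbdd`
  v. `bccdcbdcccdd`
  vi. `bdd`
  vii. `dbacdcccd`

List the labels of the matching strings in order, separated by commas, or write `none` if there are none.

vi

i → no match
ii → no match
iii → no match
iv → no match
v → no match
vi → match
vii → no match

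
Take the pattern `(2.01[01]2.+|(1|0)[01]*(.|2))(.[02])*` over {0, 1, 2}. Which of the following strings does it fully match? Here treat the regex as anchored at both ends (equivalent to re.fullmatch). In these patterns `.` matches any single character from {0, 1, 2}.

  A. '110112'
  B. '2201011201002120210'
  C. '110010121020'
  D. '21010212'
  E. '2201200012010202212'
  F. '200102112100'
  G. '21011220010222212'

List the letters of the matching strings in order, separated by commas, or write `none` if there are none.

A, C, D, F, G

A → match
B → no match
C → match
D → match
E → no match
F → match
G → match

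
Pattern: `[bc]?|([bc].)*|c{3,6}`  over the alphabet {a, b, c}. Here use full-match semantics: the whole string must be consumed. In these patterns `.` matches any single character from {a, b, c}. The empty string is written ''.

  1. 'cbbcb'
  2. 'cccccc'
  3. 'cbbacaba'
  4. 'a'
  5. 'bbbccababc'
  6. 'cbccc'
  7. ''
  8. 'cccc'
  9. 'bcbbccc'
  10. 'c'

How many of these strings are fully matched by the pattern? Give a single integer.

6

1 → no match
2 → match
3 → match
4 → no match
5 → match
6 → no match
7 → match
8 → match
9 → no match
10 → match
Total matched: 6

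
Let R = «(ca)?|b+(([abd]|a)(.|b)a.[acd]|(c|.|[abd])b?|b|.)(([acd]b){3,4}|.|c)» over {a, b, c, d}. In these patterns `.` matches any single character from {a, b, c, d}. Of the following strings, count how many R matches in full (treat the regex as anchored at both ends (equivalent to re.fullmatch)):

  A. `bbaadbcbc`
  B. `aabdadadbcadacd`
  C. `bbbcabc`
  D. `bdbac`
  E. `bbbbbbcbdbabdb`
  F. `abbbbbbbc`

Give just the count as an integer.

1

A → no match
B → no match
C → no match
D → no match
E → match
F → no match
Total matched: 1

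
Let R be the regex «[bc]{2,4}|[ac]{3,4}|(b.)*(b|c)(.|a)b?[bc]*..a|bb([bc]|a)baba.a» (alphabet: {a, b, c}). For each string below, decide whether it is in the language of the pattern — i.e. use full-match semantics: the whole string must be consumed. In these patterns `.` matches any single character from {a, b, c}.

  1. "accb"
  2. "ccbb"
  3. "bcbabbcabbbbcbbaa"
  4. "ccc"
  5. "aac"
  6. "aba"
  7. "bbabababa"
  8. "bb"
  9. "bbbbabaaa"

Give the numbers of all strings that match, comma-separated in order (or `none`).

1 → no match
2 → match
3 → match
4 → match
5 → match
6 → no match
7 → match
8 → match
9 → match

2, 3, 4, 5, 7, 8, 9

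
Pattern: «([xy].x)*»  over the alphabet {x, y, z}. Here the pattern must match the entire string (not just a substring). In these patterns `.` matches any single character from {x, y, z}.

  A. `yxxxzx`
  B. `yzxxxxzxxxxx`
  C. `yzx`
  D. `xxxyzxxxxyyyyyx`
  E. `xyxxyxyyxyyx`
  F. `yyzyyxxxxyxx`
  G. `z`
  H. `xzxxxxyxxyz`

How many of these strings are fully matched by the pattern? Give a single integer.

A → match
B → no match
C → match
D → no match
E → match
F → no match
G → no match
H → no match
Total matched: 3

3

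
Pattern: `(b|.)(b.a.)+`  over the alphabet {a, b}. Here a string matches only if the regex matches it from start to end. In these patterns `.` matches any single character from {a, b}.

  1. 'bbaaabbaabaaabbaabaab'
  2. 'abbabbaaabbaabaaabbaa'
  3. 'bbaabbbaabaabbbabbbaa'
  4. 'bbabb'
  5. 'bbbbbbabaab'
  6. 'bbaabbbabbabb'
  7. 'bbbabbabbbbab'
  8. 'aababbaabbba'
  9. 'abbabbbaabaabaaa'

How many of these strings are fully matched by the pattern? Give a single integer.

3

1 → match
2 → match
3 → match
4 → no match
5 → no match
6 → no match
7 → no match
8 → no match
9 → no match
Total matched: 3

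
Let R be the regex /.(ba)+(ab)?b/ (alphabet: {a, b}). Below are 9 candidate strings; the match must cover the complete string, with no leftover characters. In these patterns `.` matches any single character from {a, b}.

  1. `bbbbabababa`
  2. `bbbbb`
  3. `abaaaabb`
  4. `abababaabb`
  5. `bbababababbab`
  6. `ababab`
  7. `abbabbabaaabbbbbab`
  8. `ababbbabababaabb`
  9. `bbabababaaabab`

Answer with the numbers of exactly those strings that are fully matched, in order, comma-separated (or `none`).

4, 6

1 → no match — must end with `b`
2 → no match
3 → no match
4 → match
5 → no match
6 → match
7 → no match
8 → no match
9 → no match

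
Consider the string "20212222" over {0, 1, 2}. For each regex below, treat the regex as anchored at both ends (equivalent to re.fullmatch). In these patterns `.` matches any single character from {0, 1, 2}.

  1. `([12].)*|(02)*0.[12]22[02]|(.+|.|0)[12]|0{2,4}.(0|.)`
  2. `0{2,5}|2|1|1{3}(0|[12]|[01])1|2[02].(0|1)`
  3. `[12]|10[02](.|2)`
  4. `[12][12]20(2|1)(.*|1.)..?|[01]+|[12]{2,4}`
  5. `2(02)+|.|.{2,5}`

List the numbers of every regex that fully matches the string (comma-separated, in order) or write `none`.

1 → match
2 → no match
3 → no match
4 → no match
5 → no match

1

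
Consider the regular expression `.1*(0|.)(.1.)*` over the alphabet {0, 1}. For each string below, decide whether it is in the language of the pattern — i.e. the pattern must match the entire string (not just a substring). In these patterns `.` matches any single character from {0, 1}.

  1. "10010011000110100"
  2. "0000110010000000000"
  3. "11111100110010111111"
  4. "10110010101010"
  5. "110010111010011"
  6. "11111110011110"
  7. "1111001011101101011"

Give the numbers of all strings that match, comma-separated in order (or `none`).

5, 6

1 → no match
2 → no match
3 → no match
4 → no match
5 → match
6 → match
7 → no match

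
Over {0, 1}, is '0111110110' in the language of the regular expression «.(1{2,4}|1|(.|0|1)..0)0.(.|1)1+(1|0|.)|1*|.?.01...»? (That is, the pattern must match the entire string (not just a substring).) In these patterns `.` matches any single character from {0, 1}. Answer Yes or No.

No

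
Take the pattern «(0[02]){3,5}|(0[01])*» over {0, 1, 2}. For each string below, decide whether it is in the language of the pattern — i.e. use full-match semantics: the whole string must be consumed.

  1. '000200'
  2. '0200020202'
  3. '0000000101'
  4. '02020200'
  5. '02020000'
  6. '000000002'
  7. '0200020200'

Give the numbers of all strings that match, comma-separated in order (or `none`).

1, 2, 3, 4, 5, 7

1 → match
2 → match
3 → match
4 → match
5 → match
6 → no match
7 → match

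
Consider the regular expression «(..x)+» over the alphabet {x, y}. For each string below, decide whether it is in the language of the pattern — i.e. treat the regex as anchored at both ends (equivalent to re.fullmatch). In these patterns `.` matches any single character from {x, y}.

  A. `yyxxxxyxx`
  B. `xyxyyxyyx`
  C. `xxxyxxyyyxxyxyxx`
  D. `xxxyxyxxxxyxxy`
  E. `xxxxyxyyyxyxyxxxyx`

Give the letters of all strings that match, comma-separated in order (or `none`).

A → match
B → match
C → no match
D → no match — must end with `x`
E → no match

A, B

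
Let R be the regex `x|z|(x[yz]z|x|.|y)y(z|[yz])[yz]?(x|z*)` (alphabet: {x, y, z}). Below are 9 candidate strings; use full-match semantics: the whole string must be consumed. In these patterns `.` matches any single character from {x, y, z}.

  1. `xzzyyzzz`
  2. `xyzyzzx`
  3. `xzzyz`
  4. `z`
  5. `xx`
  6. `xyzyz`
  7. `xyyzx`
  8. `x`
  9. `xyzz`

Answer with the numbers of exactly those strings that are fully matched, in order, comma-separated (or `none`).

1 → match
2 → match
3 → match
4 → match
5 → no match
6 → match
7 → match
8 → match
9 → match

1, 2, 3, 4, 6, 7, 8, 9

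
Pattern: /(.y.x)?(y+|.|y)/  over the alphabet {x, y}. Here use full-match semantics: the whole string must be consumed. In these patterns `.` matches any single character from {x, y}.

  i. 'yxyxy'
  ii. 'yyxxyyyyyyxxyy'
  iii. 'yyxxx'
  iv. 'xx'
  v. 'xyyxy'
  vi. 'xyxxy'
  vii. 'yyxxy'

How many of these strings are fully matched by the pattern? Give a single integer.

i → no match
ii → no match
iii → match
iv → no match
v → match
vi → match
vii → match
Total matched: 4

4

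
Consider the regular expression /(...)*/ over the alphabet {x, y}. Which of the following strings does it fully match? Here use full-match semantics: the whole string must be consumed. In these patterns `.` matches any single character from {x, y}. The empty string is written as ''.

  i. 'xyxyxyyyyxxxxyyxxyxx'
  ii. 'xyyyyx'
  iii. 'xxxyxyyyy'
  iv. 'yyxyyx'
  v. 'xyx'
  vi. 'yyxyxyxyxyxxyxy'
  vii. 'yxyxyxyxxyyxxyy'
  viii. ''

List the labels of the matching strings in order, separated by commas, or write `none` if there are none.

i → no match
ii → match
iii → match
iv → match
v → match
vi → match
vii → match
viii → match

ii, iii, iv, v, vi, vii, viii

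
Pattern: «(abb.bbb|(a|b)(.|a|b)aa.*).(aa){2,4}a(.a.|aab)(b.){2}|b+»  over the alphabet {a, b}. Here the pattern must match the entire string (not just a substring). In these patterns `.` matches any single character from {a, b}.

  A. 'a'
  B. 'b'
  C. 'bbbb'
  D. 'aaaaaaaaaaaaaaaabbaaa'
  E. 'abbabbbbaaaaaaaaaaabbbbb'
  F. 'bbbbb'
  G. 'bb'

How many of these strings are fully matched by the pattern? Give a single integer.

5

A → no match
B → match
C → match
D → no match
E → match
F → match
G → match
Total matched: 5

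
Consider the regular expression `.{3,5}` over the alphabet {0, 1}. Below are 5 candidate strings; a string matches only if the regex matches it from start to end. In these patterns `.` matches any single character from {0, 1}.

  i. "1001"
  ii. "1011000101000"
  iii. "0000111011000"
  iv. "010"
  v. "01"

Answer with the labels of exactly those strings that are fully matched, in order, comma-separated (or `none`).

i → match
ii → no match
iii → no match
iv → match
v → no match

i, iv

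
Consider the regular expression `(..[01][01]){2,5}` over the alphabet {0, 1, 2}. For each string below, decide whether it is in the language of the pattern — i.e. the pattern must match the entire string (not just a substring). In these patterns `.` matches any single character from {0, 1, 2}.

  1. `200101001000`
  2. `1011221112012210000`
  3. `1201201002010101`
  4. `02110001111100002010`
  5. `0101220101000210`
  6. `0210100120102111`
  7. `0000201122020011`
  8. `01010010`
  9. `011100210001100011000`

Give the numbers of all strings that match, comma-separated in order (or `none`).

1, 3, 4, 5, 6, 8

1 → match
2 → no match
3 → match
4 → match
5 → match
6 → match
7 → no match
8 → match
9 → no match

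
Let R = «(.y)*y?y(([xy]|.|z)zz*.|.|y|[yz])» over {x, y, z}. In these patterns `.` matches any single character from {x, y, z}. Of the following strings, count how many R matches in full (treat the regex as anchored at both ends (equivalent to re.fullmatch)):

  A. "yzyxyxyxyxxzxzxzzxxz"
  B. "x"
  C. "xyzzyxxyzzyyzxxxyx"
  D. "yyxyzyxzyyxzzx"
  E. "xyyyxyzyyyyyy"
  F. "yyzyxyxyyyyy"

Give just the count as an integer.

2

A → no match
B → no match
C → no match
D → no match
E → match
F → match
Total matched: 2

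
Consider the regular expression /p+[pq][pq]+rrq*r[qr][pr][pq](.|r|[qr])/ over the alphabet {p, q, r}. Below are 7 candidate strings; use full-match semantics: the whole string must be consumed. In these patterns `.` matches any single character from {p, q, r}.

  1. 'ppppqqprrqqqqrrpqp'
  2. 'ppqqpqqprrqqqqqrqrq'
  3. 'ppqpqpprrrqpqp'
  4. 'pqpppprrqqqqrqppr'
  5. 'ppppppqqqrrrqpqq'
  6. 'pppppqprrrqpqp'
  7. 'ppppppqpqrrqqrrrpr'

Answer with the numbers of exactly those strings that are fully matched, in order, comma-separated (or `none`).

1, 3, 4, 5, 6, 7

1 → match
2 → no match
3 → match
4 → match
5 → match
6 → match
7 → match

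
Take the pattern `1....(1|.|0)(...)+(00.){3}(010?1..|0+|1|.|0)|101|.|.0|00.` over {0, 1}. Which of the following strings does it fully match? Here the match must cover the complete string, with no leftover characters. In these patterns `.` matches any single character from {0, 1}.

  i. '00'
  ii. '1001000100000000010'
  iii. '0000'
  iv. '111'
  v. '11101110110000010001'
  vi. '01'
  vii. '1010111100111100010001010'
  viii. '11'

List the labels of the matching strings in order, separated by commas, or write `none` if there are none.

i → match
ii → match
iii → no match
iv → no match
v → no match
vi → no match
vii → no match
viii → no match

i, ii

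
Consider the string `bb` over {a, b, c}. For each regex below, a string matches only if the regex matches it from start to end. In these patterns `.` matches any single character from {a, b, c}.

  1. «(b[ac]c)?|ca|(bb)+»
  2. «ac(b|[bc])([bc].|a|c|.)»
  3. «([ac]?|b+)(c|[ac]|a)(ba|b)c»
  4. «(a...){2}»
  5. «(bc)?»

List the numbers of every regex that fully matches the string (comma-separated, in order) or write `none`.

1 → match
2 → no match — must start with `ac`
3 → no match — must end with `c`
4 → no match — must start with `a`
5 → no match

1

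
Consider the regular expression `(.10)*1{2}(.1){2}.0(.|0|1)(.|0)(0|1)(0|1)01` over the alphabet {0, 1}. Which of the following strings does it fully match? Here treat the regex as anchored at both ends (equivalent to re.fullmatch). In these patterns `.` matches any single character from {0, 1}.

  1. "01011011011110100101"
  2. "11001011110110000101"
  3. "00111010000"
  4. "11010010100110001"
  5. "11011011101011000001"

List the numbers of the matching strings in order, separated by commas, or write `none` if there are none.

1 → match
2 → match
3 → no match — must end with "01"
4 → no match
5 → no match

1, 2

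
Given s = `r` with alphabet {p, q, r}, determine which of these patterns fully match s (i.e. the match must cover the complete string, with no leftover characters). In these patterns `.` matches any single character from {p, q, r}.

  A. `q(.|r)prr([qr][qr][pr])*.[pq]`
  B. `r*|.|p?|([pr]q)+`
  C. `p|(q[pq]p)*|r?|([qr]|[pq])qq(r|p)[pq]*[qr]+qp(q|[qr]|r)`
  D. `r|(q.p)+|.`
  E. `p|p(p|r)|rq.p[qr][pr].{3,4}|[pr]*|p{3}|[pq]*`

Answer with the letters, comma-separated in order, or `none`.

B, C, D, E

A → no match — must start with `q`
B → match
C → match
D → match
E → match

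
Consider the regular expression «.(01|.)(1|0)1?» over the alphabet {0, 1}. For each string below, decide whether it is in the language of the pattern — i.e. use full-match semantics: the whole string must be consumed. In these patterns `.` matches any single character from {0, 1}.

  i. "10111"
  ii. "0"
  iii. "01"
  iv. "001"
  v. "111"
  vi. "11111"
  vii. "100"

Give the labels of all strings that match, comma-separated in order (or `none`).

i → match
ii → no match
iii → no match
iv → match
v → match
vi → no match
vii → match

i, iv, v, vii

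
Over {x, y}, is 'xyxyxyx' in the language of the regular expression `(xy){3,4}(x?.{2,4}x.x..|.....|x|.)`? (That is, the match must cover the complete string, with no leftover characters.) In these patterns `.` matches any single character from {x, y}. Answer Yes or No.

Yes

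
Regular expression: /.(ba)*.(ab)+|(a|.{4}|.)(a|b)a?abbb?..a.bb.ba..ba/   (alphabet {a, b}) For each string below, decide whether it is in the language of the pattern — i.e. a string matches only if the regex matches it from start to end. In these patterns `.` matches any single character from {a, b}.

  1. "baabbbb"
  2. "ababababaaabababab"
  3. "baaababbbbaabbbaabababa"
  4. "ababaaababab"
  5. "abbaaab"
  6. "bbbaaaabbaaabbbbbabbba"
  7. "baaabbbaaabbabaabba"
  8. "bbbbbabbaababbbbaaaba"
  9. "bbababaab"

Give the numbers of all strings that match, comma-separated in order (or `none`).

2, 4, 6, 7

1 → no match
2 → match
3 → no match
4 → match
5 → no match
6 → match
7 → match
8 → no match
9 → no match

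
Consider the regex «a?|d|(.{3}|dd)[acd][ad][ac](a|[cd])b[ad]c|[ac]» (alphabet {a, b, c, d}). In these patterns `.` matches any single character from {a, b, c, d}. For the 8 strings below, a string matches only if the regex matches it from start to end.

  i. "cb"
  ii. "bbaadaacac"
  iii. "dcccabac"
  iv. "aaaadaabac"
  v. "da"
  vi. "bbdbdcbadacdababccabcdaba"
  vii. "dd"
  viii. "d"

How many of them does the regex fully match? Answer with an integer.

i → no match
ii → no match
iii → no match
iv → match
v → no match
vi → no match
vii → no match
viii → match
Total matched: 2

2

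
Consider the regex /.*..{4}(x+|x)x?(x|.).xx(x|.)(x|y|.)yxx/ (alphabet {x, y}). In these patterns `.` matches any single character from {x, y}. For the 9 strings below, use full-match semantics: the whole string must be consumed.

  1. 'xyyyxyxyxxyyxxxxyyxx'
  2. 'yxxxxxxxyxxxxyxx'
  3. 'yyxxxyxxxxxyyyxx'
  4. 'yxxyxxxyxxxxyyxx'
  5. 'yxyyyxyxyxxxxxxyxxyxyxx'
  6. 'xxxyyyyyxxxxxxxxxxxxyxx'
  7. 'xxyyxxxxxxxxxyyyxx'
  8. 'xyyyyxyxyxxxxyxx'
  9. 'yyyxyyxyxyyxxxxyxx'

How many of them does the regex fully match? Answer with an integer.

1 → no match
2 → match
3 → match
4 → match
5 → match
6 → match
7 → match
8 → no match
9 → match
Total matched: 7

7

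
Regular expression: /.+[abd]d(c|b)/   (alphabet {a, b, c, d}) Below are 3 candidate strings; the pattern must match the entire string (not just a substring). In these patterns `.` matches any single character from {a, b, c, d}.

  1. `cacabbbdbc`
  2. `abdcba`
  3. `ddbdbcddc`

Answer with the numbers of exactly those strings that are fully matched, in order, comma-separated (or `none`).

3

1 → no match
2 → no match
3 → match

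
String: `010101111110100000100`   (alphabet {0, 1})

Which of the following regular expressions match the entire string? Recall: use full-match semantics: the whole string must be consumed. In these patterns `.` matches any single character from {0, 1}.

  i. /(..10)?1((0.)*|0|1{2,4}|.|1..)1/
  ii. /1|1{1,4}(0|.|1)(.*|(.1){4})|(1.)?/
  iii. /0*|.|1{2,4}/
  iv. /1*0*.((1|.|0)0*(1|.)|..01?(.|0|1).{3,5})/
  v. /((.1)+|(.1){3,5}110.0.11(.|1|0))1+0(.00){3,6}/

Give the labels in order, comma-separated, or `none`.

v

i → no match — must end with `1`
ii → no match
iii → no match
iv → no match
v → match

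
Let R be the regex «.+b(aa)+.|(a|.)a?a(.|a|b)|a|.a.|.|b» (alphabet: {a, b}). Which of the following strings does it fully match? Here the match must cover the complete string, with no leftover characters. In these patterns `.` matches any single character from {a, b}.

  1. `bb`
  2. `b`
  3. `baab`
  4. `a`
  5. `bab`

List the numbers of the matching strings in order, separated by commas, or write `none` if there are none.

1. `bb` → no match
2. `b` → match
3. `baab` → match
4. `a` → match
5. `bab` → match

2, 3, 4, 5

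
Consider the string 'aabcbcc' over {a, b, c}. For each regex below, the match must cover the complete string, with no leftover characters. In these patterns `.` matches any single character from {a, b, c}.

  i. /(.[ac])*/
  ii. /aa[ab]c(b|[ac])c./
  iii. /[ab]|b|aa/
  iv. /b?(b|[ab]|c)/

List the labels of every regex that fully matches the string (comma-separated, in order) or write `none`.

i → no match
ii → match
iii → no match
iv → no match

ii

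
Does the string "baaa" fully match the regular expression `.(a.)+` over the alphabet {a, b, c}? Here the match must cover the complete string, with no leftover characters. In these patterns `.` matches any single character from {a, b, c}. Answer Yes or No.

No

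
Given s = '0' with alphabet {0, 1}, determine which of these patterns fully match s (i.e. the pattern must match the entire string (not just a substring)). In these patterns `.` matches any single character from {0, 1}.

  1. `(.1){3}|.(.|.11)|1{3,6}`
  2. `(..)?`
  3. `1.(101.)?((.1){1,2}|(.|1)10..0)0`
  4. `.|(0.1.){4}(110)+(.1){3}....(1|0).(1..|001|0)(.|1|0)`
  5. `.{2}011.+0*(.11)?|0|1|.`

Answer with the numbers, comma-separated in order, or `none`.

4, 5

1 → no match
2 → no match
3 → no match — must start with '1'
4 → match
5 → match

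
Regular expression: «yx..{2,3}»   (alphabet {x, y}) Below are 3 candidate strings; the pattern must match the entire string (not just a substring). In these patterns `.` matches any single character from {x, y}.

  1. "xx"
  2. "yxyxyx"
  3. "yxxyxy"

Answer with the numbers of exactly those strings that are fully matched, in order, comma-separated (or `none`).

2, 3

1. "xx" → no match — must start with "yx"
2. "yxyxyx" → match
3. "yxxyxy" → match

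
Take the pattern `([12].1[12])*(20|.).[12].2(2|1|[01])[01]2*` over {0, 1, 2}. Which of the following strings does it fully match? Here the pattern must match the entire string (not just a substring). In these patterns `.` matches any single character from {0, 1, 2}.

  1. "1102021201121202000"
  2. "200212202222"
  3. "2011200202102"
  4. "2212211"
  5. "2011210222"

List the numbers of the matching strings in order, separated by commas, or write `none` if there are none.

2, 3, 4, 5

1 → no match
2 → match
3 → match
4 → match
5 → match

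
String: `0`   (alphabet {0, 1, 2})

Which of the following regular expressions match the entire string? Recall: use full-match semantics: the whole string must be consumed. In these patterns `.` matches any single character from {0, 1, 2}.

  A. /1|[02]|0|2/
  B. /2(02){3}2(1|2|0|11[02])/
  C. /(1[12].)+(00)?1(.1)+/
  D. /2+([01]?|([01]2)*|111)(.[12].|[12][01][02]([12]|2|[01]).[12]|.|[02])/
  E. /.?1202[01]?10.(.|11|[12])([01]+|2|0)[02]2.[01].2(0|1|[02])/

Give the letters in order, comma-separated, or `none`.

A → match
B → no match — must start with `202`
C → no match — must start with `1`
D → no match — must start with `2`
E → no match

A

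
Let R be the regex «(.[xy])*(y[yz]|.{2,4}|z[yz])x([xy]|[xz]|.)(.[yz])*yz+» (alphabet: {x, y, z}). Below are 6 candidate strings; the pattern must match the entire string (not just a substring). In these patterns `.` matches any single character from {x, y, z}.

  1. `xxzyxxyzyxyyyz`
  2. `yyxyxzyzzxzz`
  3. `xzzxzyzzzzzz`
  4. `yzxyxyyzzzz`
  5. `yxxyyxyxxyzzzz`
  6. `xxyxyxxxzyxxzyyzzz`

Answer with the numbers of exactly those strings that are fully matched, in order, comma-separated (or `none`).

1 → no match
2 → no match
3 → match
4 → match
5 → match
6 → match

3, 4, 5, 6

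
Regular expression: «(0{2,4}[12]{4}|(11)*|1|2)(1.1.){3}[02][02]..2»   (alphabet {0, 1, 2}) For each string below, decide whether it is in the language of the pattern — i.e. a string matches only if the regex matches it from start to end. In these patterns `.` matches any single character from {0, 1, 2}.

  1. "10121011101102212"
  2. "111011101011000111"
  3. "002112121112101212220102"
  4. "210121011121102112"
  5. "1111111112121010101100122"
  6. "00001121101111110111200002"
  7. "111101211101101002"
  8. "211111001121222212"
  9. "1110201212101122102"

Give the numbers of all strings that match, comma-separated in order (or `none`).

1 → match
2 → no match — must end with "2"
3 → no match
4 → match
5 → match
6 → no match
7 → no match
8 → no match
9 → no match

1, 4, 5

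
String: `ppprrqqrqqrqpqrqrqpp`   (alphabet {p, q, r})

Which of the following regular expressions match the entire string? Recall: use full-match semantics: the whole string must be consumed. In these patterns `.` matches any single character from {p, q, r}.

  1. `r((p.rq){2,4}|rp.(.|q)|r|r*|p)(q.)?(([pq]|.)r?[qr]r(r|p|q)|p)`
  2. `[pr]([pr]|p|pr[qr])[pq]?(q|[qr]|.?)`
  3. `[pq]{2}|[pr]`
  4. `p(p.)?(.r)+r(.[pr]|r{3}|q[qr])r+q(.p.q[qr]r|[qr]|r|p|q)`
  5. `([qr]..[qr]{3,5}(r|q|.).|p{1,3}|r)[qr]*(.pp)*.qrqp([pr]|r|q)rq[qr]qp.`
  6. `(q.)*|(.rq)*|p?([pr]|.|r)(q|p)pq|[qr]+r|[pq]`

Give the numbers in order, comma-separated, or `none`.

5

1 → no match — must start with `r`
2 → no match
3 → no match
4 → no match
5 → match
6 → no match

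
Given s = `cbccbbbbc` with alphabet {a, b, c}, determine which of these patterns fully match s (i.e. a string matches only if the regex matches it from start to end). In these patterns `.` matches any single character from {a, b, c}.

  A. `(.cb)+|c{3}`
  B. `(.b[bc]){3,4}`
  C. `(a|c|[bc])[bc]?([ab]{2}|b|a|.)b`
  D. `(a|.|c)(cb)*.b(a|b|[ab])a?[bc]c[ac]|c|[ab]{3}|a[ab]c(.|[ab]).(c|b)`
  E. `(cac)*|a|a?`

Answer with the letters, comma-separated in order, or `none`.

B

A → no match
B → match
C → no match — must end with `b`
D → no match
E → no match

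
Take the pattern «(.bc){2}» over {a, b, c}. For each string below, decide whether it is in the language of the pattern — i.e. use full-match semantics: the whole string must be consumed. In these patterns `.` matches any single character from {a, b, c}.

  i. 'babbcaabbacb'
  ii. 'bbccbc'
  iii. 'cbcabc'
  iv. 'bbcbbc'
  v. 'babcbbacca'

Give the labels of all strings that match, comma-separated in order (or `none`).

ii, iii, iv

i → no match — must end with 'bc'
ii → match
iii → match
iv → match
v → no match — must end with 'bc'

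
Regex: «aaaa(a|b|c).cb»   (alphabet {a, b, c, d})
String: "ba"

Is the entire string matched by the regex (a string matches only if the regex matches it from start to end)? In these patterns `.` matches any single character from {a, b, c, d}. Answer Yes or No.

Every match must start with "aaaa", but "ba" does not.

No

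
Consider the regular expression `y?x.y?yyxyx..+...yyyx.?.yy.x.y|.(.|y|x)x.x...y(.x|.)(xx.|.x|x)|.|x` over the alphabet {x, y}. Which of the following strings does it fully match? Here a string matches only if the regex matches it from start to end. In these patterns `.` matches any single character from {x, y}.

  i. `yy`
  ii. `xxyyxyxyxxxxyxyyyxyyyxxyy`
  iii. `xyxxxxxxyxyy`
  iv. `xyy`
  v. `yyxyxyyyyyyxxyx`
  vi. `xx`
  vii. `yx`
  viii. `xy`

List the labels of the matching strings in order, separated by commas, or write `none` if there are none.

ii

i. `yy` → no match
ii → match
iii. `xyxxxxxxyxyy` → no match
iv. `xyy` → no match
v → no match
vi. `xx` → no match
vii. `yx` → no match
viii. `xy` → no match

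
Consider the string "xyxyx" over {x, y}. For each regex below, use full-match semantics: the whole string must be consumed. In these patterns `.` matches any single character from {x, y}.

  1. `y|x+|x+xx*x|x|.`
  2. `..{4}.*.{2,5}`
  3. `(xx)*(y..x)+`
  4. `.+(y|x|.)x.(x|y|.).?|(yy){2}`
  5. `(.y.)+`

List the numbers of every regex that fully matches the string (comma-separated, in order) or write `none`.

4

1 → no match
2 → no match
3 → no match
4 → match
5 → no match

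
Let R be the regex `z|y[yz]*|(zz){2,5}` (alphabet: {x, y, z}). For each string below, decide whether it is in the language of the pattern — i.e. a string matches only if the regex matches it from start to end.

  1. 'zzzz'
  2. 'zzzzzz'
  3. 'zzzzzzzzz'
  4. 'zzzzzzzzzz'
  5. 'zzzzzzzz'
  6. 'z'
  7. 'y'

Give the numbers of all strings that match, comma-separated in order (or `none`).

1. 'zzzz' → match
2. 'zzzzzz' → match
3. 'zzzzzzzzz' → no match
4. 'zzzzzzzzzz' → match
5. 'zzzzzzzz' → match
6. 'z' → match
7. 'y' → match

1, 2, 4, 5, 6, 7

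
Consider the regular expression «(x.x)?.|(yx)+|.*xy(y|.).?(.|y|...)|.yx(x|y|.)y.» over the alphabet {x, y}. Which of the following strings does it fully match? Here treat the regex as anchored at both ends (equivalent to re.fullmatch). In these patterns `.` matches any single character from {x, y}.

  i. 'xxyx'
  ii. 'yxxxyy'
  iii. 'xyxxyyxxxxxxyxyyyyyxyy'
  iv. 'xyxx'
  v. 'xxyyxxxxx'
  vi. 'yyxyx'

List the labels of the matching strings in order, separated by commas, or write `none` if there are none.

i. 'xxyx' → no match
ii. 'yxxxyy' → no match
iii → no match
iv. 'xyxx' → match
v. 'xxyyxxxxx' → no match
vi. 'yyxyx' → no match

iv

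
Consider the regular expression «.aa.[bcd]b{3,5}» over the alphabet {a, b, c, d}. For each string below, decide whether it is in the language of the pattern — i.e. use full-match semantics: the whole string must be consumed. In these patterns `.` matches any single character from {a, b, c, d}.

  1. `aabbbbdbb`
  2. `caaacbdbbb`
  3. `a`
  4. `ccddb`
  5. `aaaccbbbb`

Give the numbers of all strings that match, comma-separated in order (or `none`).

5

1 → no match
2 → no match
3 → no match — must end with `b`
4 → no match
5 → match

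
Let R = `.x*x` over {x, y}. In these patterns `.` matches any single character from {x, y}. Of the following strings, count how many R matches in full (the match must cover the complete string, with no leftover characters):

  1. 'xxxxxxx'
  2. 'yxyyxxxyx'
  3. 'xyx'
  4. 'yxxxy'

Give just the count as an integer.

1 → match
2 → no match
3 → no match
4 → no match — must end with 'x'
Total matched: 1

1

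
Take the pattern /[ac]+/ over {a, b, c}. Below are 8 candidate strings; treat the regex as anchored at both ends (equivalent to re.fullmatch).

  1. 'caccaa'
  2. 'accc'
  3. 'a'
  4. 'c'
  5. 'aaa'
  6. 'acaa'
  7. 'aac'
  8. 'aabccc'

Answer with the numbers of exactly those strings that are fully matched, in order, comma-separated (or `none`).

1, 2, 3, 4, 5, 6, 7

1 → match
2 → match
3 → match
4 → match
5 → match
6 → match
7 → match
8 → no match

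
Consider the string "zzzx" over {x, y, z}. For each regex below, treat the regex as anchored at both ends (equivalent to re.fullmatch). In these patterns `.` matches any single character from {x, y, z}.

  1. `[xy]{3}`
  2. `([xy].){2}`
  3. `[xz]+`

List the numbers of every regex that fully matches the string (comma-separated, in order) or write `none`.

1 → no match
2 → no match
3 → match

3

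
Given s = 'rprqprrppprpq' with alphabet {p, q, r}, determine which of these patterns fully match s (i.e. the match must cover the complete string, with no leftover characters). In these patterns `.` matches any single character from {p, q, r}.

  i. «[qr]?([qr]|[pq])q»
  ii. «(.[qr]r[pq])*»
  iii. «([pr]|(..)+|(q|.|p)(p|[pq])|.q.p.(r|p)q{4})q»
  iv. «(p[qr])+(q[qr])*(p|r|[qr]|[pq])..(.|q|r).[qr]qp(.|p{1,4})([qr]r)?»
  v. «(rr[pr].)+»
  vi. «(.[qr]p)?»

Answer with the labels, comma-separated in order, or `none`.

iii

i → no match
ii → no match
iii → match
iv → no match — must start with 'p'
v → no match — must start with 'rr'
vi → no match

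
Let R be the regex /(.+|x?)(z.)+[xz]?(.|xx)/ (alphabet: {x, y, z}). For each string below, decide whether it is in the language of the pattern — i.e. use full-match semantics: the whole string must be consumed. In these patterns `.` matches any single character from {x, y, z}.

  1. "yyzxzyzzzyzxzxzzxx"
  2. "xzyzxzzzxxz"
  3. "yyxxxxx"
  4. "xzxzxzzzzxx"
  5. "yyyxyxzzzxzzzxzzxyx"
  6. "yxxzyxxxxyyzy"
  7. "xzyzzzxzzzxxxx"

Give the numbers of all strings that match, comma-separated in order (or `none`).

1 → match
2 → match
3 → no match
4 → match
5 → no match
6 → no match
7 → match

1, 2, 4, 7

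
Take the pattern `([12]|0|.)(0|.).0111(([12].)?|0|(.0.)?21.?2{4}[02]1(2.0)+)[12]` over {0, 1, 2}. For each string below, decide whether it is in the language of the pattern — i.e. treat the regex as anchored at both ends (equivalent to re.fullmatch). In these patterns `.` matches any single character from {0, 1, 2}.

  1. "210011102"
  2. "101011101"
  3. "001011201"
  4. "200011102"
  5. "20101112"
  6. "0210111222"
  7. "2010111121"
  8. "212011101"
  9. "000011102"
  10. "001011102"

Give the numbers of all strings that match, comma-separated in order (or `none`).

1 → match
2 → match
3 → no match
4 → match
5 → match
6 → match
7 → match
8 → match
9 → match
10 → match

1, 2, 4, 5, 6, 7, 8, 9, 10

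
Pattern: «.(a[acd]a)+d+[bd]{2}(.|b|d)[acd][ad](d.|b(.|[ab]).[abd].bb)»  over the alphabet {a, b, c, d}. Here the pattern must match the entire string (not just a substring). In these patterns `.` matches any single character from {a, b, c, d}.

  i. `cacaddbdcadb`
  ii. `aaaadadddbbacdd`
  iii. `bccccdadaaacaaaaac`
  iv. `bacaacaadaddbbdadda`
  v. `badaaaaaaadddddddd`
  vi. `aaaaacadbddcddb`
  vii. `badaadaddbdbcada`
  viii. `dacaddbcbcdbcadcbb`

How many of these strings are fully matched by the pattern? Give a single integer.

i → match
ii → no match
iii → no match
iv → match
v → match
vi → match
vii → match
viii → no match
Total matched: 5

5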